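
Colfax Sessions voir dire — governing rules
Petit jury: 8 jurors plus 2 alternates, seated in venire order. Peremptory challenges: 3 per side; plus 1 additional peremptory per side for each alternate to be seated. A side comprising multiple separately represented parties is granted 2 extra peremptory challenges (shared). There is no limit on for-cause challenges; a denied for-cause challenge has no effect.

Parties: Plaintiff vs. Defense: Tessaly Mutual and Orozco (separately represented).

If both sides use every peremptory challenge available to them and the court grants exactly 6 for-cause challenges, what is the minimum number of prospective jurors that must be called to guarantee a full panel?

Seats to fill: 8 + 2 alternates = 10.
Peremptories — Plaintiff: 3 + 1×2 = 5; Defense: 3 + 1×2 + 2 = 7; total 12.
For-cause removals: 6.
Minimum venire: 10 + 12 + 6 = 28.

28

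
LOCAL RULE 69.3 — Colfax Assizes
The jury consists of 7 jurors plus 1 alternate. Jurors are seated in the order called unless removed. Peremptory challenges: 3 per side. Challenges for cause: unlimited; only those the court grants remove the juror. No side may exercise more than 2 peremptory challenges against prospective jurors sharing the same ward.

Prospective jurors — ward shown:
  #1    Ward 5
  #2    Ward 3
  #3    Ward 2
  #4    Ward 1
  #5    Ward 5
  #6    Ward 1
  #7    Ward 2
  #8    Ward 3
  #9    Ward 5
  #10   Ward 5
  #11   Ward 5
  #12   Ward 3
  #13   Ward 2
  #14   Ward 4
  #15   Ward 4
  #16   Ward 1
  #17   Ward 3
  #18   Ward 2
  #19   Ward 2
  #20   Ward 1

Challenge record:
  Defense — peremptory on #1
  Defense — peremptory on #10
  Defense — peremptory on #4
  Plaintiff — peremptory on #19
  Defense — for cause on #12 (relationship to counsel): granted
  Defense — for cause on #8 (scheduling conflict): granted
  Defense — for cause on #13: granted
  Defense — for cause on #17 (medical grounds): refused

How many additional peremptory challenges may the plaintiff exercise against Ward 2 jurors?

1

Plaintiff peremptories so far: #19 — 1 of 3 used, 2 left overall.
Against Ward 2: #19 — 1 used; per-ward cap 2 leaves 1.
Binding limit: min(2, 1) = 1.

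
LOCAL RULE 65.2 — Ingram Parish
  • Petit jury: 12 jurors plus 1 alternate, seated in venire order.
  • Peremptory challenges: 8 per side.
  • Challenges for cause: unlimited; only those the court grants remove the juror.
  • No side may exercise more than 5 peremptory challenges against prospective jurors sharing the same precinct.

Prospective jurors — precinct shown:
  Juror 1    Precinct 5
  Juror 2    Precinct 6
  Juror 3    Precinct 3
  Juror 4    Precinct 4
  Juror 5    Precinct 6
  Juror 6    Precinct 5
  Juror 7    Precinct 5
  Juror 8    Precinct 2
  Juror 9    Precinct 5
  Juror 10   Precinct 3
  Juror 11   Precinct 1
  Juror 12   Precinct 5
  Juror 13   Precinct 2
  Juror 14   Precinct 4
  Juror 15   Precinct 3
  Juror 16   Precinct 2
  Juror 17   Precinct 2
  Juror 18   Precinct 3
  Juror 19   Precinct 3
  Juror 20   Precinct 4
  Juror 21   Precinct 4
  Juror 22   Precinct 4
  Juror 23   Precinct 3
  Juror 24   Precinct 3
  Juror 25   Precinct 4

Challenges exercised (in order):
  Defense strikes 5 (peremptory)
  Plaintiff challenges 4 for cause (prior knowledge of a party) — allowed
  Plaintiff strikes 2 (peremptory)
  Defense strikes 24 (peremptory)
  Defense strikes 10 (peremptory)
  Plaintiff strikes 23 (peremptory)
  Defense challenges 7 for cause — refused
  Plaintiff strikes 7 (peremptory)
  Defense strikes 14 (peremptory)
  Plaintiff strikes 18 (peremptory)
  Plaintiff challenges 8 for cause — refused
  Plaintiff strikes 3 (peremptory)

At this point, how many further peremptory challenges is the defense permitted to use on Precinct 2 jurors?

Defense peremptories so far: #5, #24, #10, #14 — 4 of 8 used, 4 left overall.
Against Precinct 2: none yet — per-precinct cap 5 leaves 5.
Binding limit: min(4, 5) = 4.

4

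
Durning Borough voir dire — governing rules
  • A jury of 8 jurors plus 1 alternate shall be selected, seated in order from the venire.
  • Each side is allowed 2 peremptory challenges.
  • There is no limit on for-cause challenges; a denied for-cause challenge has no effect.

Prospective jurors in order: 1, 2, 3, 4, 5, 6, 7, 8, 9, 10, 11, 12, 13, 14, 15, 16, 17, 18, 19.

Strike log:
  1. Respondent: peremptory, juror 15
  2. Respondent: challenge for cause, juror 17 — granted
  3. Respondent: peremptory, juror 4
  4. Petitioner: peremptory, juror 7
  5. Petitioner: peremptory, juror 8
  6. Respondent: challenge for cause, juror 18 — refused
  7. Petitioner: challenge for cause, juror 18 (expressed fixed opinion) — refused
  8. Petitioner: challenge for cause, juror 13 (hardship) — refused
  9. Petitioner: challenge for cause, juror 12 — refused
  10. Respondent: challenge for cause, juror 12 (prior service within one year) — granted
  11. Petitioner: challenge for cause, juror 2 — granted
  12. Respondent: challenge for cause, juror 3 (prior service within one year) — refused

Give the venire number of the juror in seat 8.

Removed: #2, #4, #7, #8, #12, #15, #17. (#3, #13, #18 stay — for-cause denied.)
Seating in order: seats 1–8 → #1, #3, #5, #6, #9, #10, #11, #13; alternates → #14.
So seat 8 is #13.

13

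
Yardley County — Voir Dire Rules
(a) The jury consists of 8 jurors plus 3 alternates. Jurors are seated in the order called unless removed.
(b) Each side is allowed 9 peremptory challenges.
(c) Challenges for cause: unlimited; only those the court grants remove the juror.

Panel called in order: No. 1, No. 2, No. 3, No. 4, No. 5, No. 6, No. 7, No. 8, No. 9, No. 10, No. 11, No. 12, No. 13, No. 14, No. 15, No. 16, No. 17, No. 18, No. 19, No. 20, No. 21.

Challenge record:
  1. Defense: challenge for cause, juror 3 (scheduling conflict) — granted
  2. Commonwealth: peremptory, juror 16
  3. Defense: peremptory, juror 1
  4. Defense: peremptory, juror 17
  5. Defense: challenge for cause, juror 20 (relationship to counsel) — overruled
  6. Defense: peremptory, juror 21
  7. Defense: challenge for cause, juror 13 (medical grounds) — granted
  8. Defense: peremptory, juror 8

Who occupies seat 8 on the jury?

11

Removed: #1, #3, #8, #13, #16, #17, #21. (#20 stays — for-cause denied.)
Seating in order: seats 1–8 → #2, #4, #5, #6, #7, #9, #10, #11; alternates → #12, #14, #15.
So seat 8 is #11.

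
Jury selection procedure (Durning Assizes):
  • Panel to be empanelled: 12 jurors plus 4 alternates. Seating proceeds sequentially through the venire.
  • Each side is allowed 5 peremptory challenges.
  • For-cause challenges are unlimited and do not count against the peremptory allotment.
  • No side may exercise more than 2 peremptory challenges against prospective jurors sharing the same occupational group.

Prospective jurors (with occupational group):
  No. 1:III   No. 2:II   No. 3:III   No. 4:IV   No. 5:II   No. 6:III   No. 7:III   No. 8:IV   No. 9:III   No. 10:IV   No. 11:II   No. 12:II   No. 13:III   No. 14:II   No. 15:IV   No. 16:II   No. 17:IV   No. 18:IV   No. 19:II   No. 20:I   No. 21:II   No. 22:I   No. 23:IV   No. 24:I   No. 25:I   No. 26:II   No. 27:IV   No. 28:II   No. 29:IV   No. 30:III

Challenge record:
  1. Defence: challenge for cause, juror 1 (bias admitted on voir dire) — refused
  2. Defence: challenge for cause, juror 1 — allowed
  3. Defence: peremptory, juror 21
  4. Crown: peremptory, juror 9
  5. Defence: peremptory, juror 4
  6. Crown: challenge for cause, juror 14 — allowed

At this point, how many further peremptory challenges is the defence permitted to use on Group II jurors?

Defence peremptories so far: #21, #4 — 2 of 5 used, 3 left overall.
Against Group II: #21 — 1 used; per-group cap 2 leaves 1.
Binding limit: min(3, 1) = 1.

1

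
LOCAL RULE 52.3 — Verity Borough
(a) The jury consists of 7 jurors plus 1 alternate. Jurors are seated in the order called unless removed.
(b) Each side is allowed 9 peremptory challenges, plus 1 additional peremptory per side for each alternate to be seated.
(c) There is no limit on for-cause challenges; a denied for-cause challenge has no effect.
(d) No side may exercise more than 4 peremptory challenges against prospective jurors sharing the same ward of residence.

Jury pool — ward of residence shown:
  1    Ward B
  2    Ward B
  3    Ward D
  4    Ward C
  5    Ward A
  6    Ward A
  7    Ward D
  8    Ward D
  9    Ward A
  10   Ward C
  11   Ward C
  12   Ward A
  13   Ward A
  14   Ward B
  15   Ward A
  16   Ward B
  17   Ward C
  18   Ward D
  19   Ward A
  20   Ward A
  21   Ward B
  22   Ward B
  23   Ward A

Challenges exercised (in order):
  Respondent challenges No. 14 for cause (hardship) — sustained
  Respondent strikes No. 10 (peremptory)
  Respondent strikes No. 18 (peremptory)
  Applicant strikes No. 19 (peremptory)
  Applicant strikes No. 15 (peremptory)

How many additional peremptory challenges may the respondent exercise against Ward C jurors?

Respondent peremptories so far: #10, #18 — 2 of 10 used, 8 left overall.
Against Ward C: #10 — 1 used; per-ward cap 4 leaves 3.
Binding limit: min(8, 3) = 3.

3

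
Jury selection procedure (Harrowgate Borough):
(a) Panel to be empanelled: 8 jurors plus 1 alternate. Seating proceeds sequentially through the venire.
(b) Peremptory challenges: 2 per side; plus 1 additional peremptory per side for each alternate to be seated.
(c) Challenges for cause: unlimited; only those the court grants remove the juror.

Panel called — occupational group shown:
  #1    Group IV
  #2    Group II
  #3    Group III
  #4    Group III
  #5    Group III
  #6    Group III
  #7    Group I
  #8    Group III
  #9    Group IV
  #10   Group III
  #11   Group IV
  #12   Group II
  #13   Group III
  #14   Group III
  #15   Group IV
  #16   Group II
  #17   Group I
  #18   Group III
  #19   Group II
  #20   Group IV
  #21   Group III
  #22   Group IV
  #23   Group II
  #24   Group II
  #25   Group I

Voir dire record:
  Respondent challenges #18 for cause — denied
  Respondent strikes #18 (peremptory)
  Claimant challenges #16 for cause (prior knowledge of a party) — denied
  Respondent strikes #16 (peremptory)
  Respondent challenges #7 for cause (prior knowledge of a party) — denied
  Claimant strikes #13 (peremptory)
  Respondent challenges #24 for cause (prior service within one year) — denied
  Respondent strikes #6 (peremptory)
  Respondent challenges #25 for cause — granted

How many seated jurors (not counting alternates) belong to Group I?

1

Removed: #6, #13, #16, #18, #25.
Seated jurors 1–8: #1, #2, #3, #4, #5, #7, #8, #9 (alternates #10 not counted).
Of those, in Group I: #7 → 1.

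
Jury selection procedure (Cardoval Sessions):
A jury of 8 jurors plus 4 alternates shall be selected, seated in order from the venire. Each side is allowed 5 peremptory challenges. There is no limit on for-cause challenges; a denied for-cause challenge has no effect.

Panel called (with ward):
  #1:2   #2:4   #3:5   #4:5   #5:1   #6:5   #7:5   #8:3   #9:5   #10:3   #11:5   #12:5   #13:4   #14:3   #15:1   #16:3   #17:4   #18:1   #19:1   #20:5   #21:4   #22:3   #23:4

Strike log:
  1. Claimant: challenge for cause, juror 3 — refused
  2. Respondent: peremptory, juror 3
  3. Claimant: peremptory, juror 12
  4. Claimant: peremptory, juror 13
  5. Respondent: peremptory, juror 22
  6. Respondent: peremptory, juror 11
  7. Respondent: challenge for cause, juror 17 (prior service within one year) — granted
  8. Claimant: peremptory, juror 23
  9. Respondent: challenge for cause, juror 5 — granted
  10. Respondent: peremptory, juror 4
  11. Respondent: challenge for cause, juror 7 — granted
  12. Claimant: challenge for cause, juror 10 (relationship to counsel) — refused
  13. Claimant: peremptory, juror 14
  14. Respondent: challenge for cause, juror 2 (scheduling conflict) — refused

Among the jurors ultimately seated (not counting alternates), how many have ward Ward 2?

Removed: #3, #4, #5, #7, #11, #12, #13, #14, #17, #22, #23.
Seated jurors 1–8: #1, #2, #6, #8, #9, #10, #15, #16 (alternates #18, #19, #20, #21 not counted).
Of those, in Ward 2: #1 → 1.

1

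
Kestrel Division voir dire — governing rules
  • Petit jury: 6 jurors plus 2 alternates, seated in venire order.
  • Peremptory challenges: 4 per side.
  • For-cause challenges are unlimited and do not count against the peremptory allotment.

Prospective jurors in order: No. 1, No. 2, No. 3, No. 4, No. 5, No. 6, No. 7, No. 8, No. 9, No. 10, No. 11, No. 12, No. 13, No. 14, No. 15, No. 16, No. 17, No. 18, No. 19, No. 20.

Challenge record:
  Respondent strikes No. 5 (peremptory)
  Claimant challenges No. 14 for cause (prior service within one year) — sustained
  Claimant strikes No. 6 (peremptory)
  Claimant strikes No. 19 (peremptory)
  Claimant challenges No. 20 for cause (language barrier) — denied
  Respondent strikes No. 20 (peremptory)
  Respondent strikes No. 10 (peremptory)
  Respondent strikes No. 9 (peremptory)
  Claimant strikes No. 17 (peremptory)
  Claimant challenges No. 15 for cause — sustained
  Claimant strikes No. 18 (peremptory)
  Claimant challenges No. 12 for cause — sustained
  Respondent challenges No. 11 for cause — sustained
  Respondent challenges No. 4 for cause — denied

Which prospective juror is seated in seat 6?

8

Removed: #5, #6, #9, #10, #11, #12, #14, #15, #17, #18, #19, #20. (#4 stays — for-cause denied.)
Seating in order: seats 1–6 → #1, #2, #3, #4, #7, #8; alternates → #13, #16.
So seat 6 is #8.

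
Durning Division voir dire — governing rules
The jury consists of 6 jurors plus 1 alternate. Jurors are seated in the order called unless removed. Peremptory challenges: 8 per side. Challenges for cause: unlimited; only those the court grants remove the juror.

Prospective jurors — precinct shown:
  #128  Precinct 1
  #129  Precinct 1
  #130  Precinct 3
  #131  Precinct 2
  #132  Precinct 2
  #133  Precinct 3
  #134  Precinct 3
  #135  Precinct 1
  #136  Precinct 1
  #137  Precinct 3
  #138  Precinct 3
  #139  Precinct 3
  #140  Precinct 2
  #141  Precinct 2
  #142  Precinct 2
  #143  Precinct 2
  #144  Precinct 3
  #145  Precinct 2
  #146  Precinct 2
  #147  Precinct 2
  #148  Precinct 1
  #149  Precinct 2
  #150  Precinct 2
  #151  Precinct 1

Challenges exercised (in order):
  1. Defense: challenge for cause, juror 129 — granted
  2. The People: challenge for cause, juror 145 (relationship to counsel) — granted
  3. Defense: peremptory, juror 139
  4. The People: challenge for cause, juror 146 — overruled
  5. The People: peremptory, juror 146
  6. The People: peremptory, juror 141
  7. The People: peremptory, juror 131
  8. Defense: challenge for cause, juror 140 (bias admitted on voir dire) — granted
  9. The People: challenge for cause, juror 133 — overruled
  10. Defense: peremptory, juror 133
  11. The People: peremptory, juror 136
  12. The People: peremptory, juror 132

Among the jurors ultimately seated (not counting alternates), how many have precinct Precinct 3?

Removed: #129, #131, #132, #133, #136, #139, #140, #141, #145, #146.
Seated jurors 1–6: #128, #130, #134, #135, #137, #138 (alternates #142 not counted).
Of those, in Precinct 3: #130, #134, #137, #138 → 4.

4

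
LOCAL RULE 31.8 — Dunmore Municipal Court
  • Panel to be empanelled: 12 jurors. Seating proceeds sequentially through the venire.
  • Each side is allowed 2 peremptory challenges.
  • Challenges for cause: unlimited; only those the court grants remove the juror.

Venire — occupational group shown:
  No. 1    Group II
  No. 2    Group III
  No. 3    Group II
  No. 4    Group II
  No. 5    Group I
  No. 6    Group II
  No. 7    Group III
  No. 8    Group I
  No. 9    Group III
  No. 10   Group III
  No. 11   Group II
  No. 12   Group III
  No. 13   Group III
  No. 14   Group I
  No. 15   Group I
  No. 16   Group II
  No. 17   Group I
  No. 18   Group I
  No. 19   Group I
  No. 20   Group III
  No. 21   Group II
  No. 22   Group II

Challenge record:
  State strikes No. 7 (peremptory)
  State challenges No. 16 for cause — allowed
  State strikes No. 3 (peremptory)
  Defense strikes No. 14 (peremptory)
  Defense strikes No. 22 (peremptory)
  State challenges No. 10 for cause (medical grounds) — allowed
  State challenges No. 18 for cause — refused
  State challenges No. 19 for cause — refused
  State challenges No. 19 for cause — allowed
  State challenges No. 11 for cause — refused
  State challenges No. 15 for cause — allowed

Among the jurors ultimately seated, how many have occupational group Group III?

Removed: #3, #7, #10, #14, #15, #16, #19, #22.
Seated jurors 1–12: #1, #2, #4, #5, #6, #8, #9, #11, #12, #13, #17, #18.
Of those, in Group III: #2, #9, #12, #13 → 4.

4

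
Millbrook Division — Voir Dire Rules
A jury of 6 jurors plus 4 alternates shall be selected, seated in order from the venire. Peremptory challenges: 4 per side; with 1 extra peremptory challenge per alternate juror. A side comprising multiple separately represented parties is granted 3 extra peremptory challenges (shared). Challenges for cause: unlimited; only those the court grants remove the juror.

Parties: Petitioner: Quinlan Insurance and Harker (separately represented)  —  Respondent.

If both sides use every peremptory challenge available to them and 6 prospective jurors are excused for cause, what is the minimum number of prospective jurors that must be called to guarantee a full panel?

35

Seats to fill: 6 + 4 alternates = 10.
Peremptories — Petitioner: 4 + 1×4 + 3 = 11; Respondent: 4 + 1×4 = 8; total 19.
For-cause removals: 6.
Minimum venire: 10 + 19 + 6 = 35.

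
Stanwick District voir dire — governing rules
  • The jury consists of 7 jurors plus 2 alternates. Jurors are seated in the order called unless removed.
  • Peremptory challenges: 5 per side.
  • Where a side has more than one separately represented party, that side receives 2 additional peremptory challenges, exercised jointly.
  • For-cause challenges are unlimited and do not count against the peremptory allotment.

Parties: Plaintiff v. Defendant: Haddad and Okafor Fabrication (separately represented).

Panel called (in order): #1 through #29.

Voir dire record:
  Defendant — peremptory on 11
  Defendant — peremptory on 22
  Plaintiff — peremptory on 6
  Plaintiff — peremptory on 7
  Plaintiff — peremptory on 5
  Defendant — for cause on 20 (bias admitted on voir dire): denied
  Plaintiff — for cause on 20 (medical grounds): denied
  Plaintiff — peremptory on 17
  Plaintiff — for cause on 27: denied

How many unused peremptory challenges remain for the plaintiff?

Plaintiff allotment: 5.
Plaintiff peremptories used: #6, #7, #5, #17 — 4 (for-cause on #20, #27 don't count).
Remaining: 5 − 4 = 1.

1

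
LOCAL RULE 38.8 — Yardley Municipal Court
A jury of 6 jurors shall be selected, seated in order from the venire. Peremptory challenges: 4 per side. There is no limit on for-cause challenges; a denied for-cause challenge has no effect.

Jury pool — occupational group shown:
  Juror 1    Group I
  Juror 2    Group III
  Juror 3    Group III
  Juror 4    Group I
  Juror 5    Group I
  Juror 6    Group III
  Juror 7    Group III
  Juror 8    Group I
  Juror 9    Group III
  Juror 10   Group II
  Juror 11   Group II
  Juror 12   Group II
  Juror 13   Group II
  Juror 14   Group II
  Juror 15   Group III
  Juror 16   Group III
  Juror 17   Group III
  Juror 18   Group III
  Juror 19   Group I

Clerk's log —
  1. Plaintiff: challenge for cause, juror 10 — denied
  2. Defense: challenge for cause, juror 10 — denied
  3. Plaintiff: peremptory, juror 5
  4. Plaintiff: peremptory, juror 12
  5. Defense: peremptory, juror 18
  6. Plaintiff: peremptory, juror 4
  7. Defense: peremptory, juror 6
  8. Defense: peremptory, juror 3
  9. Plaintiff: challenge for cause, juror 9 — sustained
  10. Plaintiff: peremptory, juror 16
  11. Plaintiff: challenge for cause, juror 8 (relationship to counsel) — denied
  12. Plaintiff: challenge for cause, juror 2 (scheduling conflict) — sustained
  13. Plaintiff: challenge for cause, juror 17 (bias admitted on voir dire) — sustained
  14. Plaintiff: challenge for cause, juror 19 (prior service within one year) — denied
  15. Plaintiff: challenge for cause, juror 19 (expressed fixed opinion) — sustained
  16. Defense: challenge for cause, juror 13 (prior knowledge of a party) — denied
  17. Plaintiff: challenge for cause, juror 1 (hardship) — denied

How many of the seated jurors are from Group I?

2

Removed: #2, #3, #4, #5, #6, #9, #12, #16, #17, #18, #19.
Seated jurors 1–6: #1, #7, #8, #10, #11, #13.
Of those, in Group I: #1, #8 → 2.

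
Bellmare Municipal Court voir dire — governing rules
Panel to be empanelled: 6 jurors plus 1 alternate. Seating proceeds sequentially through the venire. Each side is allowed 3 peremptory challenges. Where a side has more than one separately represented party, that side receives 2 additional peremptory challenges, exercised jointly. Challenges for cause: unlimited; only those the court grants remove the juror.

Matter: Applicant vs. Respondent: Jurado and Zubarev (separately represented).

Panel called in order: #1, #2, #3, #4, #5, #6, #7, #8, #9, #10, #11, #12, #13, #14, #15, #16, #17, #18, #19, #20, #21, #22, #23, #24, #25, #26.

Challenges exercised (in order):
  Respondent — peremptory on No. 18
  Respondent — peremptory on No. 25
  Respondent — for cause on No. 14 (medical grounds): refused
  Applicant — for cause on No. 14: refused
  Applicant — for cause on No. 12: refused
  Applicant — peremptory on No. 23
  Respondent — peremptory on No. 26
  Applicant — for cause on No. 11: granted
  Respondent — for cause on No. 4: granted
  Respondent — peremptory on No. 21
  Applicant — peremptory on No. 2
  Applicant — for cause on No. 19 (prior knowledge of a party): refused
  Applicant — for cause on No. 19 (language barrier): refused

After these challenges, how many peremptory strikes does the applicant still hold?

Applicant allotment: 3.
Applicant peremptories used: #23, #2 — 2 (for-cause on #14, #12, #11, #19, #19 don't count).
Remaining: 3 − 2 = 1.

1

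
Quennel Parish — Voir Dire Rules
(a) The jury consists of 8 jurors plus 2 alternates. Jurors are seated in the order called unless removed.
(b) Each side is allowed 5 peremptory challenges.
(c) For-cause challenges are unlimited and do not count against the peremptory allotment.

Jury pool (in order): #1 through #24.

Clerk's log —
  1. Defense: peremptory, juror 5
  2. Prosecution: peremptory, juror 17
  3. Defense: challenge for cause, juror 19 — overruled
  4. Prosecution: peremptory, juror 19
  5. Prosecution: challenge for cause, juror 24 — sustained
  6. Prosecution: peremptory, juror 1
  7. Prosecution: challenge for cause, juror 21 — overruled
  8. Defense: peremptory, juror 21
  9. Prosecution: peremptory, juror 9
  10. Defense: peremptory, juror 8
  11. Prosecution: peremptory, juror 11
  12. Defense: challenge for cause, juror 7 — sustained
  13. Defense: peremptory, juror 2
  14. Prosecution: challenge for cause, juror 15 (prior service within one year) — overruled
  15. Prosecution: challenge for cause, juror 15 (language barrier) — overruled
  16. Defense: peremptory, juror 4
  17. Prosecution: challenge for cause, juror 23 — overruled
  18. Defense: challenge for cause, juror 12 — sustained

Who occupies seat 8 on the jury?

18

Removed: #1, #2, #4, #5, #7, #8, #9, #11, #12, #17, #19, #21, #24. (#15, #23 stay — for-cause denied.)
Seating in order: seats 1–8 → #3, #6, #10, #13, #14, #15, #16, #18; alternates → #20, #22.
So seat 8 is #18.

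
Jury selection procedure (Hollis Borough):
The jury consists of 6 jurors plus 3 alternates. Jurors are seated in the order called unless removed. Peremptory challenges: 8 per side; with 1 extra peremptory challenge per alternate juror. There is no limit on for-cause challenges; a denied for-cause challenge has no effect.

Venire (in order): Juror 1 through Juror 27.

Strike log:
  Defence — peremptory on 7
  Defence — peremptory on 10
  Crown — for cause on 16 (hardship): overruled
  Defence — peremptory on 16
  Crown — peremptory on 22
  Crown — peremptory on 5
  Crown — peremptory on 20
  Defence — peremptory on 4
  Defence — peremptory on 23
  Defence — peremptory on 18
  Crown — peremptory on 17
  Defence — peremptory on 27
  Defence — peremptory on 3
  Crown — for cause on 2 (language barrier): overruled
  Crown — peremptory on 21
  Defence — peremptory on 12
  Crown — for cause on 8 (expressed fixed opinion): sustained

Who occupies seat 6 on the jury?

Removed: #3, #4, #5, #7, #8, #10, #12, #16, #17, #18, #20, #21, #22, #23, #27. (#2 stays — for-cause denied.)
Seating in order: seats 1–6 → #1, #2, #6, #9, #11, #13; alternates → #14, #15, #19.
So seat 6 is #13.

13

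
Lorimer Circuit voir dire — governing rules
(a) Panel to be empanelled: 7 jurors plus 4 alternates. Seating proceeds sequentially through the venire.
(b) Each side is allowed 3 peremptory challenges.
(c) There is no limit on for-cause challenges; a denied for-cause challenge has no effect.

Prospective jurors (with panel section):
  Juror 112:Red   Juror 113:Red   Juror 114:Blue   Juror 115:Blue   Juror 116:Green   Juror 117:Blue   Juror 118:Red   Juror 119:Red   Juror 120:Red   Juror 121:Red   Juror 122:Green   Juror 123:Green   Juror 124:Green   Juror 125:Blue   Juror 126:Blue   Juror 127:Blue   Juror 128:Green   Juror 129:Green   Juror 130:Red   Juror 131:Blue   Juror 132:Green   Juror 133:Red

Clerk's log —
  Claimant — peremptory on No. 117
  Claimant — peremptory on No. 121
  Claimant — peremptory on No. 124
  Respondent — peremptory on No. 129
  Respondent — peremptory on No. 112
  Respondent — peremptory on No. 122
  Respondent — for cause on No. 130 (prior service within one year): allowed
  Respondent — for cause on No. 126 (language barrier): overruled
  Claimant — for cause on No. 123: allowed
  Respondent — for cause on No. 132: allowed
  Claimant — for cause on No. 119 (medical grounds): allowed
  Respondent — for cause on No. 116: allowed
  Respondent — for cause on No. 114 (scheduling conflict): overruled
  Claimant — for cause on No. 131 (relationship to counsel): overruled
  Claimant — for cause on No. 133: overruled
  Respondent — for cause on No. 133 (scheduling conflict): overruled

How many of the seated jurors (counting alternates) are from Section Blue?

6

Removed: #112, #116, #117, #119, #121, #122, #123, #124, #129, #130, #132.
Seated (11 incl. alternates): #113, #114, #115, #118, #120, #125, #126, #127, #128, #131, #133.
Of those, in Section Blue: #114, #115, #125, #126, #127, #131 → 6.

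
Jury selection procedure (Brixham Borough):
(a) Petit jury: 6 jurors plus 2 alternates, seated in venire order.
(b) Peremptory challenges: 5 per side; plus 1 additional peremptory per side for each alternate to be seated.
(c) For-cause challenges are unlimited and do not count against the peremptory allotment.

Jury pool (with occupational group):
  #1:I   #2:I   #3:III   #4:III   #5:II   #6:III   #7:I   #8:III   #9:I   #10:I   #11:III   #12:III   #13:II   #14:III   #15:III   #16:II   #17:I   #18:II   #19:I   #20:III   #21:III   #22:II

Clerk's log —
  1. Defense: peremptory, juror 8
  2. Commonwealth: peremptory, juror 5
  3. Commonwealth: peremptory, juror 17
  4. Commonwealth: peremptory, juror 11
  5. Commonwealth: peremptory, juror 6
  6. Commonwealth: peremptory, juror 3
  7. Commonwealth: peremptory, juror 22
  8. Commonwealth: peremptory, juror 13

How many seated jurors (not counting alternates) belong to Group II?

Removed: #3, #5, #6, #8, #11, #13, #17, #22.
Seated jurors 1–6: #1, #2, #4, #7, #9, #10 (alternates #12, #14 not counted).
None of those are in Group II → 0.

0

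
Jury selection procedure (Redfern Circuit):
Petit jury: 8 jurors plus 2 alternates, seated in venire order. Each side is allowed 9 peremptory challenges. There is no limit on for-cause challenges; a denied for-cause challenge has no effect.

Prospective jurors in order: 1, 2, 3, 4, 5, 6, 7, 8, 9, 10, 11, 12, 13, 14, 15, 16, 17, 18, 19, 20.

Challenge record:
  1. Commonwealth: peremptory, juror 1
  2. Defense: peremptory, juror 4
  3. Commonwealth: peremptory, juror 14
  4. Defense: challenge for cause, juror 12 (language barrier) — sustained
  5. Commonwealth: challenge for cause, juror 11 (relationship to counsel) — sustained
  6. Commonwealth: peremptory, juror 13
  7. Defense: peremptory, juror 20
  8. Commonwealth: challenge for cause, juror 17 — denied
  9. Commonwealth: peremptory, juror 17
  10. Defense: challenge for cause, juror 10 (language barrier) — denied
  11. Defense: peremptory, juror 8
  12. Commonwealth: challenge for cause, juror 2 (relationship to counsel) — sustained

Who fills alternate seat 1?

18

Removed: #1, #2, #4, #8, #11, #12, #13, #14, #17, #20. (#10 stays — for-cause denied.)
Filling seats in venire order through position 9: #3, #5, #6, #7, #9, #10, #15, #16, #18.
So alternate 1 is #18.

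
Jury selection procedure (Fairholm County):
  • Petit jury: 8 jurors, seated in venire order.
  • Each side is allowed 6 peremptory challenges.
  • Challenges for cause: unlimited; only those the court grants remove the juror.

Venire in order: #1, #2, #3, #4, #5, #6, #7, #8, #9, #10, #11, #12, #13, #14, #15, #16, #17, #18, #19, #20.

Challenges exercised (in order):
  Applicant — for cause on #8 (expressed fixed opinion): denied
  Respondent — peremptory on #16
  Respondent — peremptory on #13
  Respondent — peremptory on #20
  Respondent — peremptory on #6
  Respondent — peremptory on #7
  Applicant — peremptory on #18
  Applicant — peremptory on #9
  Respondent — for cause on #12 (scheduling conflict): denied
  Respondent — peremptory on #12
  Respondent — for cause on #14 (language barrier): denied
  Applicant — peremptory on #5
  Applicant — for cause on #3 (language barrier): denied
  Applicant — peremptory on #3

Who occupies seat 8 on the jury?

Removed: #3, #5, #6, #7, #9, #12, #13, #16, #18, #20. (#8, #14 stay — for-cause denied.)
Seating in order: seats 1–8 → #1, #2, #4, #8, #10, #11, #14, #15.
So seat 8 is #15.

15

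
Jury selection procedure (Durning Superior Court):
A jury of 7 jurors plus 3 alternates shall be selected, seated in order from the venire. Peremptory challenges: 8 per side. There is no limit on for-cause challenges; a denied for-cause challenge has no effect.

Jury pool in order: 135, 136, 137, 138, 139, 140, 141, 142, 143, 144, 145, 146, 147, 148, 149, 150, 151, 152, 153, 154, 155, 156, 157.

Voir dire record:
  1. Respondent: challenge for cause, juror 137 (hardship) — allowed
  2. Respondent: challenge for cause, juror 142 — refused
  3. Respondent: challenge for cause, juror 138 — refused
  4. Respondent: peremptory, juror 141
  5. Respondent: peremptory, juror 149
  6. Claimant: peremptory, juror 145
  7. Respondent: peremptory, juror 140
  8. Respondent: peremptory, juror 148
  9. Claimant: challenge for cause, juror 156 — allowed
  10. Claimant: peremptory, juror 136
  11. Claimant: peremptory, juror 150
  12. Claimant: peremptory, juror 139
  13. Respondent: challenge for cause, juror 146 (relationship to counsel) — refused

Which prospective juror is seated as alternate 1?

Removed: #136, #137, #139, #140, #141, #145, #148, #149, #150, #156. (#138, #142, #146 stay — for-cause denied.)
Seating in order: seats 1–7 → #135, #138, #142, #143, #144, #146, #147; alternates → #151, #152, #153.
So alternate 1 is #151.

151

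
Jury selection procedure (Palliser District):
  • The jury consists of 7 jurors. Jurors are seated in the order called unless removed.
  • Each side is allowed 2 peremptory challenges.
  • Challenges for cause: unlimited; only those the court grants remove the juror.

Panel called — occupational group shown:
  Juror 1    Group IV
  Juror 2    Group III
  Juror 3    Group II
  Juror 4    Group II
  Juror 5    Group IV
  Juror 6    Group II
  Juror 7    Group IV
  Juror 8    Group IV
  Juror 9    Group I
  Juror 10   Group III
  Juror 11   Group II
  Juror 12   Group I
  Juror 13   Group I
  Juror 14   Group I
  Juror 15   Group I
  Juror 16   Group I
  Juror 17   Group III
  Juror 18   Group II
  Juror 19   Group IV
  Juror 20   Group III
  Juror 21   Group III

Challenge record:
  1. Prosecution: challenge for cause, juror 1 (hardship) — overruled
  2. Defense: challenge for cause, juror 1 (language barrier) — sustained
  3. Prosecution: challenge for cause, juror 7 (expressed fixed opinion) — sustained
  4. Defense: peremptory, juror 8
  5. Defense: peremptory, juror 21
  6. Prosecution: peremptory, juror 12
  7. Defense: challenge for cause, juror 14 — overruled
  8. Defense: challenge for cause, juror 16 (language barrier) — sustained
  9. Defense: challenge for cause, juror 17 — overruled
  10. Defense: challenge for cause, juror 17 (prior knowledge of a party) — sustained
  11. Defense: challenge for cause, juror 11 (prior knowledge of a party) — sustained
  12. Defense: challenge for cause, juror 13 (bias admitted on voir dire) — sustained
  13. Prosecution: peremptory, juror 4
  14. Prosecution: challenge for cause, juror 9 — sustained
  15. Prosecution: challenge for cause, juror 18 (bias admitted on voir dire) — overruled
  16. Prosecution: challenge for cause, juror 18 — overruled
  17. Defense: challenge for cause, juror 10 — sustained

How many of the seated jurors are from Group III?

1

Removed: #1, #4, #7, #8, #9, #10, #11, #12, #13, #16, #17, #21.
Seated jurors 1–7: #2, #3, #5, #6, #14, #15, #18.
Of those, in Group III: #2 → 1.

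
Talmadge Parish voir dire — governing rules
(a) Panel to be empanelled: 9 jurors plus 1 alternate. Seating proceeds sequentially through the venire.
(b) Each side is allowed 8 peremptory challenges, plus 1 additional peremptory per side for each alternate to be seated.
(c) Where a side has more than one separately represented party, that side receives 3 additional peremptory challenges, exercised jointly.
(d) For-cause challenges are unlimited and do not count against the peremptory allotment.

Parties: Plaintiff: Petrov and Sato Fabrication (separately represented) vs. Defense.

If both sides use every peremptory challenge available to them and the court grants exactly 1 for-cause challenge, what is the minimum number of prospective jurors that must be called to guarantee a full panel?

Seats to fill: 9 + 1 alternates = 10.
Peremptories — Plaintiff: 8 + 1×1 + 3 = 12; Defense: 8 + 1×1 = 9; total 21.
For-cause removals: 1.
Minimum venire: 10 + 21 + 1 = 32.

32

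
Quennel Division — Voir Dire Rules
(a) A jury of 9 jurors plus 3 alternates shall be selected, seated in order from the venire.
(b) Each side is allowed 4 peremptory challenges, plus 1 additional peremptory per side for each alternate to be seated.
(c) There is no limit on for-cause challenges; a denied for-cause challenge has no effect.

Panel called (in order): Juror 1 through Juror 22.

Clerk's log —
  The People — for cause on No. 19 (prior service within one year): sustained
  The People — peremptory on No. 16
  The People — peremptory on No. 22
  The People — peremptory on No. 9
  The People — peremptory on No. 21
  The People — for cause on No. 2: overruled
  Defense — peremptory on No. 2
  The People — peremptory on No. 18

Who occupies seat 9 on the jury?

11

Removed: #2, #9, #16, #18, #19, #21, #22.
Seating in order: seats 1–9 → #1, #3, #4, #5, #6, #7, #8, #10, #11; alternates → #12, #13, #14.
So seat 9 is #11.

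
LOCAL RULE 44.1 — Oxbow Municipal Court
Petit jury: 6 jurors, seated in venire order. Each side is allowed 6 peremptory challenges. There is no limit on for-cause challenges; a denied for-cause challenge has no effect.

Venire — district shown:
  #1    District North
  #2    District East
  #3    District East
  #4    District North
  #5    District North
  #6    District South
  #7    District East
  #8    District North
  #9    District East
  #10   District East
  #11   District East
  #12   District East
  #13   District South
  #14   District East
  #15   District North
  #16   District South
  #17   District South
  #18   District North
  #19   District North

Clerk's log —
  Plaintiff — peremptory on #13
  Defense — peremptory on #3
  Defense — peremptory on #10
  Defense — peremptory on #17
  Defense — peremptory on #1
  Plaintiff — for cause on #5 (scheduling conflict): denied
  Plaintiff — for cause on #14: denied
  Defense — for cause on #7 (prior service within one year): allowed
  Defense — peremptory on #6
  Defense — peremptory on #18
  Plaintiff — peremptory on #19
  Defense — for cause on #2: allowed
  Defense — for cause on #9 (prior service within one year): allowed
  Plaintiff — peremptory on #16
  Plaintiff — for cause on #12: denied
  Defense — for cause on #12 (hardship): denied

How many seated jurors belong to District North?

Removed: #1, #2, #3, #6, #7, #9, #10, #13, #16, #17, #18, #19.
Seated jurors 1–6: #4, #5, #8, #11, #12, #14.
Of those, in District North: #4, #5, #8 → 3.

3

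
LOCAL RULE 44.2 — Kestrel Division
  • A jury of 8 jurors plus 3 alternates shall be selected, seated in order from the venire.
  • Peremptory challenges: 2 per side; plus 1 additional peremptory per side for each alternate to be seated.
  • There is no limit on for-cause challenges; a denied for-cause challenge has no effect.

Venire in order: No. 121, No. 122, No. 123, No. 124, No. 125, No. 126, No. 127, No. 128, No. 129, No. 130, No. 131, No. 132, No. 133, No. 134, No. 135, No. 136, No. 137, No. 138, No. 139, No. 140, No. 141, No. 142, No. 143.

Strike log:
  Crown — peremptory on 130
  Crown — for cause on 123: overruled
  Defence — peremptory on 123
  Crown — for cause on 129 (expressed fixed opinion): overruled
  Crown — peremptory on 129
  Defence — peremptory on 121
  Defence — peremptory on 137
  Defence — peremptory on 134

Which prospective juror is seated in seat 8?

132

Removed: #121, #123, #129, #130, #134, #137.
Seating in order: seats 1–8 → #122, #124, #125, #126, #127, #128, #131, #132; alternates → #133, #135, #136.
So seat 8 is #132.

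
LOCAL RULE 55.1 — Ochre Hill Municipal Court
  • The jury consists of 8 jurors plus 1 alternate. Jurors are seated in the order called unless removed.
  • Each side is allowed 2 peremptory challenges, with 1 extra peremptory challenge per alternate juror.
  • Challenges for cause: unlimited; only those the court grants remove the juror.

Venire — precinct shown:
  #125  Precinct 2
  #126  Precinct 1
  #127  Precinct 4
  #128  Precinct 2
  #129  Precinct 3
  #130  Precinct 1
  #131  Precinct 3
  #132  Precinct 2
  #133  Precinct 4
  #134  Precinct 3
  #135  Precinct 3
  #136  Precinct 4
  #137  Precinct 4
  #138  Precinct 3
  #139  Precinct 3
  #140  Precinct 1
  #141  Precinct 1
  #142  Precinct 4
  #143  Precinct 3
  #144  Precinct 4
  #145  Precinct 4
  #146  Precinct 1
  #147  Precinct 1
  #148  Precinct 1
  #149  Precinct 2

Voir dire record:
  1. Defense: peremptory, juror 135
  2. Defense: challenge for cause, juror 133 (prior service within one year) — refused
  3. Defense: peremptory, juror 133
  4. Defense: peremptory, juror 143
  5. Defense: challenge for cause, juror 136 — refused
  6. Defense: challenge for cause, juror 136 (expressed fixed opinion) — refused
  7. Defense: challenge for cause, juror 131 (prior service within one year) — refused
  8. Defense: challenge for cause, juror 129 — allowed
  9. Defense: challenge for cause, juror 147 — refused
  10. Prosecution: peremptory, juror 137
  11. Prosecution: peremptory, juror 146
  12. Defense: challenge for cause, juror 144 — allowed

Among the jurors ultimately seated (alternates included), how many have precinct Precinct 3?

2

Removed: #129, #133, #135, #137, #143, #144, #146.
Seated (9 incl. alternates): #125, #126, #127, #128, #130, #131, #132, #134, #136.
Of those, in Precinct 3: #131, #134 → 2.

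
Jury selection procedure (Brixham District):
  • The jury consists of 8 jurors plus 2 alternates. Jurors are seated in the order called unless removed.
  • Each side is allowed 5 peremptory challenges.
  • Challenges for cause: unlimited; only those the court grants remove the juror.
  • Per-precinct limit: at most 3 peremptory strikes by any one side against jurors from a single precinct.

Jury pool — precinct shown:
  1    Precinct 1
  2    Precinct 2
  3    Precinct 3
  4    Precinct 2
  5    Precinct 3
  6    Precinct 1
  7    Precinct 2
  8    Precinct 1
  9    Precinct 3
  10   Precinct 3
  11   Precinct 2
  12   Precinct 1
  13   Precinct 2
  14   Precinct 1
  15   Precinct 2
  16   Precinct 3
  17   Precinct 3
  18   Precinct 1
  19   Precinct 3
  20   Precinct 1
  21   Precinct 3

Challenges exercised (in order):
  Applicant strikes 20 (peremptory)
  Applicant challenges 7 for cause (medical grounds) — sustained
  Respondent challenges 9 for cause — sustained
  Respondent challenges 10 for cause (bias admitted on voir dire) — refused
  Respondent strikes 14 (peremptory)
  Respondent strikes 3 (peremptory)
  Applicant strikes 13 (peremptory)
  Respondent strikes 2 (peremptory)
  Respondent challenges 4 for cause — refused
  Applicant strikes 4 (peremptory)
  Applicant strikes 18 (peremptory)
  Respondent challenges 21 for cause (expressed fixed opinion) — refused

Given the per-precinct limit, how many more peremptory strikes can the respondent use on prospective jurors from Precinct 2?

2

Respondent peremptories so far: #14, #3, #2 — 3 of 5 used, 2 left overall.
Against Precinct 2: #2 — 1 used; per-precinct cap 3 leaves 2.
Binding limit: min(2, 2) = 2.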